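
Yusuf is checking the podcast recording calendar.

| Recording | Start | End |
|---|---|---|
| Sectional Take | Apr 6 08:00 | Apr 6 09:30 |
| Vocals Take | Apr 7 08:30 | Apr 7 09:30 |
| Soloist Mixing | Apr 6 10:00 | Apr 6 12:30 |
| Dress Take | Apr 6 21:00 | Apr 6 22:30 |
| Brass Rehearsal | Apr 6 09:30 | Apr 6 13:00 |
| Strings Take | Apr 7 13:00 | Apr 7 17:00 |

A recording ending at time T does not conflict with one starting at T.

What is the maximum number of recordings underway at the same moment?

Walk through starts and ends in time order (an end at T is processed before a start at T):
Apr 6 08:00 start Sectional Take → 1
Apr 6 09:30 end Sectional Take → 0
Apr 6 09:30 start Brass Rehearsal → 1
Apr 6 10:00 start Soloist Mixing → 2
Apr 6 12:30 end Soloist Mixing → 1
Apr 6 13:00 end Brass Rehearsal → 0
Apr 6 21:00 start Dress Take → 1
Apr 6 22:30 end Dress Take → 0
Apr 7 08:30 start Vocals Take → 1
Apr 7 09:30 end Vocals Take → 0
Apr 7 13:00 start Strings Take → 1
Apr 7 17:00 end Strings Take → 0
Peak is 2, at Apr 6 10:00 (Brass Rehearsal, Soloist Mixing).

2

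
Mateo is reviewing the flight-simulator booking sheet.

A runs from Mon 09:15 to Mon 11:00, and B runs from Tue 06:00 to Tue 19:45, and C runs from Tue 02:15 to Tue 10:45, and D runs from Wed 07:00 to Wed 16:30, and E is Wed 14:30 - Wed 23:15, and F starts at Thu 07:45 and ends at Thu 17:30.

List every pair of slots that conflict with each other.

Sorted by start: A, C, B, D, E, F.
C starts after A ends, so A has no further overlaps.
B starts before C ends → C and B overlap.
D starts after C ends, so C has no further overlaps.
D starts after B ends, so B has no further overlaps.
E starts before D ends → D and E overlap.
F starts after D ends.
F starts after E ends.

B & C, D & E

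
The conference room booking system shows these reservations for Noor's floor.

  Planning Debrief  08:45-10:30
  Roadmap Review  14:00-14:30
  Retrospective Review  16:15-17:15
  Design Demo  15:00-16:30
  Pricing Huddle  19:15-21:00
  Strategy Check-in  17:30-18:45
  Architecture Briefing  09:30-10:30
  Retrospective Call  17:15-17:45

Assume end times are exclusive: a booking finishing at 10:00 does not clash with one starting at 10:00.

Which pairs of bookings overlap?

Sorted by start: Planning Debrief, Architecture Briefing, Roadmap Review, Design Demo, Retrospective Review, Retrospective Call, Strategy Check-in, Pricing Huddle.
Architecture Briefing starts before Planning Debrief ends → Planning Debrief and Architecture Briefing overlap.
Roadmap Review starts after Planning Debrief ends — done with Planning Debrief.
Roadmap Review starts after Architecture Briefing ends — done with Architecture Briefing.
Design Demo starts after Roadmap Review ends — done with Roadmap Review.
Retrospective Review starts before Design Demo ends → Design Demo and Retrospective Review overlap.
Retrospective Call starts after Design Demo ends — done with Design Demo.
Retrospective Call starts exactly when Retrospective Review ends (back-to-back, no overlap) — done with Retrospective Review.
Strategy Check-in starts before Retrospective Call ends → Retrospective Call and Strategy Check-in overlap.
Pricing Huddle starts after Retrospective Call ends.
Pricing Huddle starts after Strategy Check-in ends.

Architecture Briefing & Planning Debrief, Design Demo & Retrospective Review, Retrospective Call & Strategy Check-in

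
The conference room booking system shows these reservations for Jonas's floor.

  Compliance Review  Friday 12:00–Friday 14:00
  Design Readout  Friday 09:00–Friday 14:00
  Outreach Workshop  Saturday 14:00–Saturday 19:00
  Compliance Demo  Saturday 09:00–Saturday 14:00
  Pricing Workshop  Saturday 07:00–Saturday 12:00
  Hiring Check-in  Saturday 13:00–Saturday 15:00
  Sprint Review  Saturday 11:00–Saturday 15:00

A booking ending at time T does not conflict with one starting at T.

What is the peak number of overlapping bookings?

Walk through starts and ends in time order (an end at T is processed before a start at T):
Friday 09:00 start Design Readout → 1
Friday 12:00 start Compliance Review → 2
Friday 14:00 end Compliance Review → 1
Friday 14:00 end Design Readout → 0
Saturday 07:00 start Pricing Workshop → 1
Saturday 09:00 start Compliance Demo → 2
Saturday 11:00 start Sprint Review → 3
Saturday 12:00 end Pricing Workshop → 2
Saturday 13:00 start Hiring Check-in → 3
Saturday 14:00 end Compliance Demo → 2
Saturday 14:00 start Outreach Workshop → 3
Saturday 15:00 end Hiring Check-in → 2
Saturday 15:00 end Sprint Review → 1
Saturday 19:00 end Outreach Workshop → 0
Peak is 3, at Saturday 11:00 (Compliance Demo, Pricing Workshop, Sprint Review).

3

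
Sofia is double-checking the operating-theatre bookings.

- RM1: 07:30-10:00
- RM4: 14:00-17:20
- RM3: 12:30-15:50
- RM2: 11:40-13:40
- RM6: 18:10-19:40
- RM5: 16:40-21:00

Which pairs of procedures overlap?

RM2 & RM3, RM3 & RM4, RM4 & RM5, RM5 & RM6

Two intervals overlap when each starts before the other ends.
Sorted by start: RM1, RM2, RM3, RM4, RM5, RM6.
RM2 starts after RM1 ends — done with RM1.
RM3 starts before RM2 ends → RM2 and RM3 overlap.
RM4 starts after RM2 ends — done with RM2.
RM4 starts before RM3 ends → RM3 and RM4 overlap.
RM5 starts after RM3 ends — done with RM3.
RM5 starts before RM4 ends → RM4 and RM5 overlap.
RM6 starts after RM4 ends.
RM6 starts before RM5 ends → RM5 and RM6 overlap.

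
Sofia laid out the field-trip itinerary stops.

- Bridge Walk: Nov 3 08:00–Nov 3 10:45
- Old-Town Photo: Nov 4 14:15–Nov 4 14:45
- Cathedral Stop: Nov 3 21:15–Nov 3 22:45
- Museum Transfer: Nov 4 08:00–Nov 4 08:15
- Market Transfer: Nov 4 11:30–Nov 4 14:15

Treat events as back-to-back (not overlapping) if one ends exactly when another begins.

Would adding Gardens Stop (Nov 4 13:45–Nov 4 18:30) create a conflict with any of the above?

Yes — it overlaps Market Transfer, Old-Town Photo

Bridge Walk: ends Nov 3 10:45 at or before Gardens Stop starts Nov 4 13:45 → clear.
Cathedral Stop: ends Nov 3 22:45 at or before Gardens Stop starts Nov 4 13:45 → clear.
Museum Transfer: ends Nov 4 08:15 at or before Gardens Stop starts Nov 4 13:45 → clear.
Market Transfer: starts Nov 4 11:30 before Gardens Stop ends Nov 4 18:30, and ends Nov 4 14:15 after Gardens Stop starts Nov 4 13:45 → overlap.
Old-Town Photo: starts Nov 4 14:15 before Gardens Stop ends Nov 4 18:30, and ends Nov 4 14:45 after Gardens Stop starts Nov 4 13:45 → overlap.
Gardens Stop overlaps Old-Town Photo, Market Transfer.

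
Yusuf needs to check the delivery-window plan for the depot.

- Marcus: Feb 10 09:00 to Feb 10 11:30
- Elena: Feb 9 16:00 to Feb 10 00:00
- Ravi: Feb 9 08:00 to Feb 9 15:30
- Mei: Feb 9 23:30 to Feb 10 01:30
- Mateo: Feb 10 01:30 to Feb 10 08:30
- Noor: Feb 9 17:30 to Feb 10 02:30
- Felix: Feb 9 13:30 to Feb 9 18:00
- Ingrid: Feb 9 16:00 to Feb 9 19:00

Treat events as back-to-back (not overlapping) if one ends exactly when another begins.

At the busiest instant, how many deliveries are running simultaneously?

4

Sweep the timeline, counting +1 at each start and −1 at each end (ends before starts at a tie):
Feb 9 08:00 start Ravi → 1
Feb 9 13:30 start Felix → 2
Feb 9 15:30 end Ravi → 1
Feb 9 16:00 start Elena → 2
Feb 9 16:00 start Ingrid → 3
Feb 9 17:30 start Noor → 4
Feb 9 18:00 end Felix → 3
Feb 9 19:00 end Ingrid → 2
Feb 9 23:30 start Mei → 3
Feb 10 00:00 end Elena → 2
Feb 10 01:30 end Mei → 1
Feb 10 01:30 start Mateo → 2
Feb 10 02:30 end Noor → 1
Feb 10 08:30 end Mateo → 0
Feb 10 09:00 start Marcus → 1
Feb 10 11:30 end Marcus → 0
Peak is 4, at Feb 9 17:30 (Elena, Felix, Ingrid, Noor).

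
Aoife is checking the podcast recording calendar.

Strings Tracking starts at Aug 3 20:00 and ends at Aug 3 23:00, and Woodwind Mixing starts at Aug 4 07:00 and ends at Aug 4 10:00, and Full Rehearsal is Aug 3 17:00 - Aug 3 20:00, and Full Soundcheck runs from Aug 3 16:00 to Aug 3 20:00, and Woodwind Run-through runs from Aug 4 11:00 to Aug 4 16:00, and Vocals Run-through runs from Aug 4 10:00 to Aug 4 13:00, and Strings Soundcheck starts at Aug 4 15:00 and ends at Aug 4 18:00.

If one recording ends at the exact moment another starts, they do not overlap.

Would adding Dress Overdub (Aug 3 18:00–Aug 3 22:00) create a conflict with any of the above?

Full Soundcheck: starts Aug 3 16:00 before Dress Overdub ends Aug 3 22:00, and ends Aug 3 20:00 after Dress Overdub starts Aug 3 18:00 → overlap.
Full Rehearsal: starts Aug 3 17:00 before Dress Overdub ends Aug 3 22:00, and ends Aug 3 20:00 after Dress Overdub starts Aug 3 18:00 → overlap.
Strings Tracking: starts Aug 3 20:00 before Dress Overdub ends Aug 3 22:00, and ends Aug 3 23:00 after Dress Overdub starts Aug 3 18:00 → overlap.
Woodwind Mixing: starts Aug 4 07:00 at or after Dress Overdub ends Aug 3 22:00 → clear.
Vocals Run-through: starts Aug 4 10:00 at or after Dress Overdub ends Aug 3 22:00 → clear.
Woodwind Run-through: starts Aug 4 11:00 at or after Dress Overdub ends Aug 3 22:00 → clear.
Strings Soundcheck: starts Aug 4 15:00 at or after Dress Overdub ends Aug 3 22:00 → clear.
Dress Overdub overlaps Strings Tracking, Full Soundcheck, Full Rehearsal.

Yes — it overlaps Full Rehearsal, Full Soundcheck, Strings Tracking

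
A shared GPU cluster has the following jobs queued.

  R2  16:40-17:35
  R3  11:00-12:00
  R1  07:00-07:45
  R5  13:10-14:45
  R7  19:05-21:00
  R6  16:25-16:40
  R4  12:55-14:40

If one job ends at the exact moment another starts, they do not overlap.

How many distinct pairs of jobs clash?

Sorted by start: R1, R3, R4, R5, R6, R2, R7.
R3 starts after R1 ends, so nothing later overlaps R1 either.
R4 starts after R3 ends, so nothing later overlaps R3 either.
R5 starts before R4 ends → R4 and R5 overlap.
R6 starts after R4 ends, so nothing later overlaps R4 either.
R6 starts after R5 ends, so nothing later overlaps R5 either.
R2 starts exactly when R6 ends (back-to-back, no overlap), so nothing later overlaps R6 either.
R7 starts after R2 ends.
Overlapping pairs: R4 & R5 — 1 in total.

1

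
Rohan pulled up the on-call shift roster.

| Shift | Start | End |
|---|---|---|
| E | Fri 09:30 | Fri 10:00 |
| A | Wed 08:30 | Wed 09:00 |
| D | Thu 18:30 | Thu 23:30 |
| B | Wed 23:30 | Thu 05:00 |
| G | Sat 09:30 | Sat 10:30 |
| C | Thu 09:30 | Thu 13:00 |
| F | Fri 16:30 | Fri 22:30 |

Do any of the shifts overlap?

No

Two intervals overlap when each starts before the other ends.
Sorted by start: A, B, C, D, E, F, G.
B starts after A ends; A is clear from here.
C starts after B ends; B is clear from here.
D starts after C ends; C is clear from here.
E starts after D ends; D is clear from here.
F starts after E ends; E is clear from here.
G starts after F ends.
Every pair is clear; the schedule has no overlaps.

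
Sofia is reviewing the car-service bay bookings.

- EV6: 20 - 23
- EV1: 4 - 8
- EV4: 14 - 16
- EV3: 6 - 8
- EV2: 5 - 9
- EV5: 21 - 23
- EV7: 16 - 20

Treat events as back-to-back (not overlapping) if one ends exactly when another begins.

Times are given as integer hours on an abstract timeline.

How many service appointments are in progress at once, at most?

3

Walk through starts and ends in time order (an end at T is processed before a start at T):
4 start EV1 → 1
5 start EV2 → 2
6 start EV3 → 3
8 end EV1 → 2
8 end EV3 → 1
9 end EV2 → 0
14 start EV4 → 1
16 end EV4 → 0
16 start EV7 → 1
20 end EV7 → 0
20 start EV6 → 1
21 start EV5 → 2
23 end EV5 → 1
23 end EV6 → 0
Peak is 3, at 6 (EV1, EV2, EV3).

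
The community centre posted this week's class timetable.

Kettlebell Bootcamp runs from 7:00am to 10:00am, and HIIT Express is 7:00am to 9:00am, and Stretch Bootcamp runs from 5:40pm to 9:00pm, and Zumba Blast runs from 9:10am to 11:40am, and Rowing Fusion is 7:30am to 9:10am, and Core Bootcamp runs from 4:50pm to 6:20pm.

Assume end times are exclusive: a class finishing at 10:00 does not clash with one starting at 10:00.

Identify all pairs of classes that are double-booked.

Sorted by start: Kettlebell Bootcamp, HIIT Express, Rowing Fusion, Zumba Blast, Core Bootcamp, Stretch Bootcamp.
HIIT Express starts before Kettlebell Bootcamp ends → Kettlebell Bootcamp and HIIT Express overlap.
Rowing Fusion starts before Kettlebell Bootcamp ends → Kettlebell Bootcamp and Rowing Fusion overlap.
Zumba Blast starts before Kettlebell Bootcamp ends → Kettlebell Bootcamp and Zumba Blast overlap.
Core Bootcamp starts after Kettlebell Bootcamp ends — done with Kettlebell Bootcamp.
Rowing Fusion starts before HIIT Express ends → HIIT Express and Rowing Fusion overlap.
Zumba Blast starts after HIIT Express ends — done with HIIT Express.
Zumba Blast starts exactly when Rowing Fusion ends (back-to-back, no overlap) — done with Rowing Fusion.
Core Bootcamp starts after Zumba Blast ends — done with Zumba Blast.
Stretch Bootcamp starts before Core Bootcamp ends → Core Bootcamp and Stretch Bootcamp overlap.

Core Bootcamp & Stretch Bootcamp, HIIT Express & Kettlebell Bootcamp, HIIT Express & Rowing Fusion, Kettlebell Bootcamp & Rowing Fusion, Kettlebell Bootcamp & Zumba Blast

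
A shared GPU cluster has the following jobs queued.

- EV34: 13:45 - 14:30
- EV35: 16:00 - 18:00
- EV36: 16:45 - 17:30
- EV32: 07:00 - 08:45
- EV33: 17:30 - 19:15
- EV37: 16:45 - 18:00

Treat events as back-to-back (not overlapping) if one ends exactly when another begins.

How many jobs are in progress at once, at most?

3

Walk through starts and ends in time order (an end at T is processed before a start at T):
07:00 start EV32 → 1
08:45 end EV32 → 0
13:45 start EV34 → 1
14:30 end EV34 → 0
16:00 start EV35 → 1
16:45 start EV36 → 2
16:45 start EV37 → 3
17:30 end EV36 → 2
17:30 start EV33 → 3
18:00 end EV35 → 2
18:00 end EV37 → 1
19:15 end EV33 → 0
Peak is 3, at 16:45 (EV35, EV36, EV37).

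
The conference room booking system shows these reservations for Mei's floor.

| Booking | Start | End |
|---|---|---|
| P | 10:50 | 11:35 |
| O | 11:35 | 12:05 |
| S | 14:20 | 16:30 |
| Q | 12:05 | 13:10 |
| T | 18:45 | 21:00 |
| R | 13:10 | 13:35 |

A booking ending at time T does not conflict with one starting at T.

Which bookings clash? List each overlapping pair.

Sorted by start: P, O, Q, R, S, T.
O starts exactly when P ends (back-to-back, no overlap) — done with P.
Q starts exactly when O ends (back-to-back, no overlap) — done with O.
R starts exactly when Q ends (back-to-back, no overlap) — done with Q.
S starts after R ends — done with R.
T starts after S ends.

no conflicts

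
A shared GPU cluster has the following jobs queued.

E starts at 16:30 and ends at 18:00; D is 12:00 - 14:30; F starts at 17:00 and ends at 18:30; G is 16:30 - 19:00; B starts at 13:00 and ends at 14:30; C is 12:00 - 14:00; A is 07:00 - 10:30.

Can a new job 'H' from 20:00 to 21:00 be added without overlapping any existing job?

Yes — the slot is free

A: ends 10:30 at or before H starts 20:00 → clear.
C: ends 14:00 at or before H starts 20:00 → clear.
D: ends 14:30 at or before H starts 20:00 → clear.
B: ends 14:30 at or before H starts 20:00 → clear.
E: ends 18:00 at or before H starts 20:00 → clear.
G: ends 19:00 at or before H starts 20:00 → clear.
F: ends 18:30 at or before H starts 20:00 → clear.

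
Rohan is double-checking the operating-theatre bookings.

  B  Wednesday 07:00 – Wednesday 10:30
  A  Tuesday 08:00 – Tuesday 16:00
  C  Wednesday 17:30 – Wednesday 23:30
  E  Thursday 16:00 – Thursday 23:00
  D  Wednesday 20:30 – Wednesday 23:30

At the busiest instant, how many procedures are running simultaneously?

2

Walk through starts and ends in time order (an end at T is processed before a start at T):
Tuesday 08:00 start A → 1
Tuesday 16:00 end A → 0
Wednesday 07:00 start B → 1
Wednesday 10:30 end B → 0
Wednesday 17:30 start C → 1
Wednesday 20:30 start D → 2
Wednesday 23:30 end C → 1
Wednesday 23:30 end D → 0
Thursday 16:00 start E → 1
Thursday 23:00 end E → 0
Peak is 2, at Wednesday 20:30 (C, D).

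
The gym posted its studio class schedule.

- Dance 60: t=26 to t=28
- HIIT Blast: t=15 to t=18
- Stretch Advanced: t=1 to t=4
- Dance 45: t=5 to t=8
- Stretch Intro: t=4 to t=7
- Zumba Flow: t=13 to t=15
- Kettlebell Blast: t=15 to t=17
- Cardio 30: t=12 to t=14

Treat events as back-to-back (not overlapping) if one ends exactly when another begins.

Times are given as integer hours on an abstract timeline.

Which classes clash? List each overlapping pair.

Two intervals overlap when each starts before the other ends.
Sorted by start: Stretch Advanced, Stretch Intro, Dance 45, Cardio 30, Zumba Flow, HIIT Blast, Kettlebell Blast, Dance 60.
Stretch Intro starts exactly when Stretch Advanced ends (back-to-back, no overlap); Stretch Advanced is clear from here.
Dance 45 starts before Stretch Intro ends → Stretch Intro and Dance 45 overlap.
Cardio 30 starts after Stretch Intro ends; Stretch Intro is clear from here.
Cardio 30 starts after Dance 45 ends; Dance 45 is clear from here.
Zumba Flow starts before Cardio 30 ends → Cardio 30 and Zumba Flow overlap.
HIIT Blast starts after Cardio 30 ends; Cardio 30 is clear from here.
HIIT Blast starts exactly when Zumba Flow ends (back-to-back, no overlap); Zumba Flow is clear from here.
Kettlebell Blast starts before HIIT Blast ends → HIIT Blast and Kettlebell Blast overlap.
Dance 60 starts after HIIT Blast ends.
Dance 60 starts after Kettlebell Blast ends.

Cardio 30 & Zumba Flow, Dance 45 & Stretch Intro, HIIT Blast & Kettlebell Blast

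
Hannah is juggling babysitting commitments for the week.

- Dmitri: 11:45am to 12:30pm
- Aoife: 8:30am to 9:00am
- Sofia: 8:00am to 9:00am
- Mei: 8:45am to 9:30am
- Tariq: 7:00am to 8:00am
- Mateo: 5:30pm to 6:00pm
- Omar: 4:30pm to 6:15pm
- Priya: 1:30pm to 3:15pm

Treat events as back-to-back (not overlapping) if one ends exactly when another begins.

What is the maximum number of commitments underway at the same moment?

3

Walk through starts and ends in time order (an end at T is processed before a start at T):
7:00am start Tariq → 1
8:00am end Tariq → 0
8:00am start Sofia → 1
8:30am start Aoife → 2
8:45am start Mei → 3
9:00am end Aoife → 2
9:00am end Sofia → 1
9:30am end Mei → 0
11:45am start Dmitri → 1
12:30pm end Dmitri → 0
1:30pm start Priya → 1
3:15pm end Priya → 0
4:30pm start Omar → 1
5:30pm start Mateo → 2
6:00pm end Mateo → 1
6:15pm end Omar → 0
Peak is 3, at 8:45am (Aoife, Mei, Sofia).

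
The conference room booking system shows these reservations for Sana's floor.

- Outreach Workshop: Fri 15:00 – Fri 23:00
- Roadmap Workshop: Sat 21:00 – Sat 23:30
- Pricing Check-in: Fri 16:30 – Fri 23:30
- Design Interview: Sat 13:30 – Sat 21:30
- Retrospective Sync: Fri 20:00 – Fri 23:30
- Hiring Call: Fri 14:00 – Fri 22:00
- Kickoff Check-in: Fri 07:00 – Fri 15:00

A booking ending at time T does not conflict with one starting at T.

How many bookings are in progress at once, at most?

Sort all start/end points and keep a running count:
Fri 07:00 start Kickoff Check-in → 1
Fri 14:00 start Hiring Call → 2
Fri 15:00 end Kickoff Check-in → 1
Fri 15:00 start Outreach Workshop → 2
Fri 16:30 start Pricing Check-in → 3
Fri 20:00 start Retrospective Sync → 4
Fri 22:00 end Hiring Call → 3
Fri 23:00 end Outreach Workshop → 2
Fri 23:30 end Pricing Check-in → 1
Fri 23:30 end Retrospective Sync → 0
Sat 13:30 start Design Interview → 1
Sat 21:00 start Roadmap Workshop → 2
Sat 21:30 end Design Interview → 1
Sat 23:30 end Roadmap Workshop → 0
Peak is 4, at Fri 20:00 (Hiring Call, Outreach Workshop, Pricing Check-in, Retrospective Sync).

4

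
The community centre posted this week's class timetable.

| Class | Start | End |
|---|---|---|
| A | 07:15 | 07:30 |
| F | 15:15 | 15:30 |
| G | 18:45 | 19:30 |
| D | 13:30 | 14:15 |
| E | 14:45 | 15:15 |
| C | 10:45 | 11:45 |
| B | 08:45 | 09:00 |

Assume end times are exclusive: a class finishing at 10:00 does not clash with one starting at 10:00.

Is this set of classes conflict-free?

Two intervals overlap when each starts before the other ends.
Sorted by start: A, B, C, D, E, F, G.
B starts after A ends, so A has no further overlaps.
C starts after B ends, so B has no further overlaps.
D starts after C ends, so C has no further overlaps.
E starts after D ends, so D has no further overlaps.
F starts exactly when E ends (back-to-back, no overlap), so E has no further overlaps.
G starts after F ends.
Every pair is clear; the schedule has no overlaps.

Yes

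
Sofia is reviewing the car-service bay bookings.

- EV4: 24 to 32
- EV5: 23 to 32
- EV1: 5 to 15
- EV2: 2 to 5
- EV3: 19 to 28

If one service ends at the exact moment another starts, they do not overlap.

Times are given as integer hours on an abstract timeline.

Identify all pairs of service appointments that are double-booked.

Sorted by start: EV2, EV1, EV3, EV5, EV4.
EV1 starts exactly when EV2 ends (back-to-back, no overlap), so EV2 has no further overlaps.
EV3 starts after EV1 ends, so EV1 has no further overlaps.
EV5 starts before EV3 ends → EV3 and EV5 overlap.
EV4 starts before EV3 ends → EV3 and EV4 overlap.
EV4 starts before EV5 ends → EV5 and EV4 overlap.

EV3 & EV4, EV3 & EV5, EV4 & EV5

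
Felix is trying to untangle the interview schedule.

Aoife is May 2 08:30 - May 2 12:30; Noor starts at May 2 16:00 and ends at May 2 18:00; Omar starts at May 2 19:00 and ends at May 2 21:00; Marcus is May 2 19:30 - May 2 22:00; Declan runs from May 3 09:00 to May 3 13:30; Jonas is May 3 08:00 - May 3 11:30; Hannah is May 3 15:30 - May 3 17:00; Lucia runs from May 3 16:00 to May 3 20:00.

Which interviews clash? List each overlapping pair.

Declan & Jonas, Hannah & Lucia, Marcus & Omar

Sorted by start: Aoife, Noor, Omar, Marcus, Jonas, Declan, Hannah, Lucia.
Noor starts after Aoife ends; Aoife is clear from here.
Omar starts after Noor ends; Noor is clear from here.
Marcus starts before Omar ends → Omar and Marcus overlap.
Jonas starts after Omar ends; Omar is clear from here.
Jonas starts after Marcus ends; Marcus is clear from here.
Declan starts before Jonas ends → Jonas and Declan overlap.
Hannah starts after Jonas ends; Jonas is clear from here.
Hannah starts after Declan ends; Declan is clear from here.
Lucia starts before Hannah ends → Hannah and Lucia overlap.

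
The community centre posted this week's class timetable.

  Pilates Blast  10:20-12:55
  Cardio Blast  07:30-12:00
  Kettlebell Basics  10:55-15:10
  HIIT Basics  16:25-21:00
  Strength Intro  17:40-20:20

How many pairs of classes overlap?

Sorted by start: Cardio Blast, Pilates Blast, Kettlebell Basics, HIIT Basics, Strength Intro.
Pilates Blast starts before Cardio Blast ends → Cardio Blast and Pilates Blast overlap.
Kettlebell Basics starts before Cardio Blast ends → Cardio Blast and Kettlebell Basics overlap.
HIIT Basics starts after Cardio Blast ends — done with Cardio Blast.
Kettlebell Basics starts before Pilates Blast ends → Pilates Blast and Kettlebell Basics overlap.
HIIT Basics starts after Pilates Blast ends — done with Pilates Blast.
HIIT Basics starts after Kettlebell Basics ends — done with Kettlebell Basics.
Strength Intro starts before HIIT Basics ends → HIIT Basics and Strength Intro overlap.
Overlapping pairs: Cardio Blast & Kettlebell Basics, Cardio Blast & Pilates Blast, HIIT Basics & Strength Intro, Kettlebell Basics & Pilates Blast — 4 in total.

4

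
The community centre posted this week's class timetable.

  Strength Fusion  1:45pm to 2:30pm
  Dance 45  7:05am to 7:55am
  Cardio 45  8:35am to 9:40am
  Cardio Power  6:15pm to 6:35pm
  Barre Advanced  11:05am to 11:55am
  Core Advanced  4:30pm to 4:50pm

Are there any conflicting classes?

Sorted by start: Dance 45, Cardio 45, Barre Advanced, Strength Fusion, Core Advanced, Cardio Power.
Cardio 45 starts after Dance 45 ends — done with Dance 45.
Barre Advanced starts after Cardio 45 ends — done with Cardio 45.
Strength Fusion starts after Barre Advanced ends — done with Barre Advanced.
Core Advanced starts after Strength Fusion ends — done with Strength Fusion.
Cardio Power starts after Core Advanced ends.
Every pair is clear; the schedule has no overlaps.

No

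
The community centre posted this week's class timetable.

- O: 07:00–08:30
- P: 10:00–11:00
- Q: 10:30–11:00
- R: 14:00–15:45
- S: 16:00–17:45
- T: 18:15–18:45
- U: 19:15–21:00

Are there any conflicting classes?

Yes

Two intervals overlap when each starts before the other ends.
Sorted by start: O, P, Q, R, S, T, U.
P starts after O ends — done with O.
Q starts before P ends → P and Q overlap.
That's a conflict, so the schedule is not conflict-free.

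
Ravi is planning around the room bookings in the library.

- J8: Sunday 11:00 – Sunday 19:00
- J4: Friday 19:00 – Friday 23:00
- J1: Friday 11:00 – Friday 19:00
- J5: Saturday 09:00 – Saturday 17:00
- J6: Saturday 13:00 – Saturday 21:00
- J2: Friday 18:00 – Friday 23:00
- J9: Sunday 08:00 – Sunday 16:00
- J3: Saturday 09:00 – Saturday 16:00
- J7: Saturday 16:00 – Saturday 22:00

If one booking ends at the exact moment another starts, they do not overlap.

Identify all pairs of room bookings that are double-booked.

J1 & J2, J2 & J4, J3 & J5, J3 & J6, J5 & J6, J5 & J7, J6 & J7, J8 & J9

Check each pair: they overlap iff neither finishes before the other starts.
Sorted by start: J1, J2, J4, J3, J5, J6, J7, J9, J8.
J2 starts before J1 ends → J1 and J2 overlap.
J4 starts exactly when J1 ends (back-to-back, no overlap), so nothing later overlaps J1 either.
J4 starts before J2 ends → J2 and J4 overlap.
J3 starts after J2 ends, so nothing later overlaps J2 either.
J3 starts after J4 ends, so nothing later overlaps J4 either.
J5 starts before J3 ends → J3 and J5 overlap.
J6 starts before J3 ends → J3 and J6 overlap.
J7 starts exactly when J3 ends (back-to-back, no overlap), so nothing later overlaps J3 either.
J6 starts before J5 ends → J5 and J6 overlap.
J7 starts before J5 ends → J5 and J7 overlap.
J9 starts after J5 ends, so nothing later overlaps J5 either.
J7 starts before J6 ends → J6 and J7 overlap.
J9 starts after J6 ends, so nothing later overlaps J6 either.
J9 starts after J7 ends, so nothing later overlaps J7 either.
J8 starts before J9 ends → J9 and J8 overlap.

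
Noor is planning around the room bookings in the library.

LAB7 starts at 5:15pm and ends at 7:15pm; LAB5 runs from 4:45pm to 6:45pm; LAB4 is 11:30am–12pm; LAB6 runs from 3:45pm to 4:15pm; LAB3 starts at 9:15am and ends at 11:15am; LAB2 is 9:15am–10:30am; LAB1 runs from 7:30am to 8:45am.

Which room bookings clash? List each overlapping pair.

Two intervals overlap when each starts before the other ends.
Sorted by start: LAB1, LAB2, LAB3, LAB4, LAB6, LAB5, LAB7.
LAB2 starts after LAB1 ends, so nothing later overlaps LAB1 either.
LAB3 starts before LAB2 ends → LAB2 and LAB3 overlap.
LAB4 starts after LAB2 ends, so nothing later overlaps LAB2 either.
LAB4 starts after LAB3 ends, so nothing later overlaps LAB3 either.
LAB6 starts after LAB4 ends, so nothing later overlaps LAB4 either.
LAB5 starts after LAB6 ends, so nothing later overlaps LAB6 either.
LAB7 starts before LAB5 ends → LAB5 and LAB7 overlap.

LAB2 & LAB3, LAB5 & LAB7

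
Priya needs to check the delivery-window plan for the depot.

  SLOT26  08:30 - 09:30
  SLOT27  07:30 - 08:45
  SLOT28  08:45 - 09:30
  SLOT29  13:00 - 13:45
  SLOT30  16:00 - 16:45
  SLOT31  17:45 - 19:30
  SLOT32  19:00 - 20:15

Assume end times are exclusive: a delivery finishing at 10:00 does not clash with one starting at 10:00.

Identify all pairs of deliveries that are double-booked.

SLOT26 & SLOT27, SLOT26 & SLOT28, SLOT31 & SLOT32

Sorted by start: SLOT27, SLOT26, SLOT28, SLOT29, SLOT30, SLOT31, SLOT32.
SLOT26 starts before SLOT27 ends → SLOT27 and SLOT26 overlap.
SLOT28 starts exactly when SLOT27 ends (back-to-back, no overlap), so nothing later overlaps SLOT27 either.
SLOT28 starts before SLOT26 ends → SLOT26 and SLOT28 overlap.
SLOT29 starts after SLOT26 ends, so nothing later overlaps SLOT26 either.
SLOT29 starts after SLOT28 ends, so nothing later overlaps SLOT28 either.
SLOT30 starts after SLOT29 ends, so nothing later overlaps SLOT29 either.
SLOT31 starts after SLOT30 ends, so nothing later overlaps SLOT30 either.
SLOT32 starts before SLOT31 ends → SLOT31 and SLOT32 overlap.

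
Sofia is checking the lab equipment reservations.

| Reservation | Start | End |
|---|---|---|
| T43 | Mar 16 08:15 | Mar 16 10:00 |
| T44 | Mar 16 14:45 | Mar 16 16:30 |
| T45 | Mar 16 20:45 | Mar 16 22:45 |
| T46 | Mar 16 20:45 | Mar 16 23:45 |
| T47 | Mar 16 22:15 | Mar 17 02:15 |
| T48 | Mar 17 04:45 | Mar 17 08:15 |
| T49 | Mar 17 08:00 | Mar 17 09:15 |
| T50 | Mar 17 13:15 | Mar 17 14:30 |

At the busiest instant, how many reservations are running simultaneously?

Walk through starts and ends in time order (an end at T is processed before a start at T):
Mar 16 08:15 start T43 → 1
Mar 16 10:00 end T43 → 0
Mar 16 14:45 start T44 → 1
Mar 16 16:30 end T44 → 0
Mar 16 20:45 start T45 → 1
Mar 16 20:45 start T46 → 2
Mar 16 22:15 start T47 → 3
Mar 16 22:45 end T45 → 2
Mar 16 23:45 end T46 → 1
Mar 17 02:15 end T47 → 0
Mar 17 04:45 start T48 → 1
Mar 17 08:00 start T49 → 2
Mar 17 08:15 end T48 → 1
Mar 17 09:15 end T49 → 0
Mar 17 13:15 start T50 → 1
Mar 17 14:30 end T50 → 0
Peak is 3, at Mar 16 22:15 (T45, T46, T47).

3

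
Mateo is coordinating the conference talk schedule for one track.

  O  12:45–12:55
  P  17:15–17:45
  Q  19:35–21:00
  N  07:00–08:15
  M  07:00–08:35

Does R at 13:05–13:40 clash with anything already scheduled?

No — it doesn't clash with anything

M: ends 08:35 at or before R starts 13:05 → clear.
N: ends 08:15 at or before R starts 13:05 → clear.
O: ends 12:55 at or before R starts 13:05 → clear.
P: starts 17:15 at or after R ends 13:40 → clear.
Q: starts 19:35 at or after R ends 13:40 → clear.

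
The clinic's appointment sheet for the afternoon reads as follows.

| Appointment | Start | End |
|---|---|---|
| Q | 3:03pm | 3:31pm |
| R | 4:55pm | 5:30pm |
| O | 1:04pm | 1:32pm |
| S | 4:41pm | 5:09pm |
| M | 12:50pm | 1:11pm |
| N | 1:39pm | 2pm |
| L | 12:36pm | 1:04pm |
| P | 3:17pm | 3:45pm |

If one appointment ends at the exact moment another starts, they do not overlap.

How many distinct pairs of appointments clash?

4

Sorted by start: L, M, O, N, Q, P, S, R.
M starts before L ends → L and M overlap.
O starts exactly when L ends (back-to-back, no overlap); L is clear from here.
O starts before M ends → M and O overlap.
N starts after M ends; M is clear from here.
N starts after O ends; O is clear from here.
Q starts after N ends; N is clear from here.
P starts before Q ends → Q and P overlap.
S starts after Q ends; Q is clear from here.
S starts after P ends; P is clear from here.
R starts before S ends → S and R overlap.
Overlapping pairs: L & M, M & O, P & Q, R & S — 4 in total.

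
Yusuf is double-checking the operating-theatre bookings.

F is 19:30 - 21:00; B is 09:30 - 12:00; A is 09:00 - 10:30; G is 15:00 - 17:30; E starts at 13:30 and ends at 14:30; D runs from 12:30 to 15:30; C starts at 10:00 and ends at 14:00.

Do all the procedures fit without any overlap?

Sorted by start: A, B, C, D, E, G, F.
B starts before A ends → A and B overlap.
That's a conflict, so the schedule is not conflict-free.

No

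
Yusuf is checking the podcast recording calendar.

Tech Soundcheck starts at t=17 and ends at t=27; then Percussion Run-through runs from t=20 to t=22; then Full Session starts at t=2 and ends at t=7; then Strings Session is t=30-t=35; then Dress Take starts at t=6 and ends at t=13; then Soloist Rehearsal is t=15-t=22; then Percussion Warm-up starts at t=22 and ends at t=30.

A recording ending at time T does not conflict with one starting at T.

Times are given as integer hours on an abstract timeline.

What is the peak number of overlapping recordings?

3

Sweep the timeline, counting +1 at each start and −1 at each end (ends before starts at a tie):
t=2 start Full Session → 1
t=6 start Dress Take → 2
t=7 end Full Session → 1
t=13 end Dress Take → 0
t=15 start Soloist Rehearsal → 1
t=17 start Tech Soundcheck → 2
t=20 start Percussion Run-through → 3
t=22 end Percussion Run-through → 2
t=22 end Soloist Rehearsal → 1
t=22 start Percussion Warm-up → 2
t=27 end Tech Soundcheck → 1
t=30 end Percussion Warm-up → 0
t=30 start Strings Session → 1
t=35 end Strings Session → 0
Peak is 3, at t=20 (Percussion Run-through, Soloist Rehearsal, Tech Soundcheck).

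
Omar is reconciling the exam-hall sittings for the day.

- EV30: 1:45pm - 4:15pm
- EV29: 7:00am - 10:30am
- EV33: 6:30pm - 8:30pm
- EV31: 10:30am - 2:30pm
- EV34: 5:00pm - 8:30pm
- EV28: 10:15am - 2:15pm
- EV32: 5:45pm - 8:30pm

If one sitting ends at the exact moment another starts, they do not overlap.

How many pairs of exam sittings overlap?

7

Sorted by start: EV29, EV28, EV31, EV30, EV34, EV32, EV33.
EV28 starts before EV29 ends → EV29 and EV28 overlap.
EV31 starts exactly when EV29 ends (back-to-back, no overlap), so nothing later overlaps EV29 either.
EV31 starts before EV28 ends → EV28 and EV31 overlap.
EV30 starts before EV28 ends → EV28 and EV30 overlap.
EV34 starts after EV28 ends, so nothing later overlaps EV28 either.
EV30 starts before EV31 ends → EV31 and EV30 overlap.
EV34 starts after EV31 ends, so nothing later overlaps EV31 either.
EV34 starts after EV30 ends, so nothing later overlaps EV30 either.
EV32 starts before EV34 ends → EV34 and EV32 overlap.
EV33 starts before EV34 ends → EV34 and EV33 overlap.
EV33 starts before EV32 ends → EV32 and EV33 overlap.
Overlapping pairs: EV28 & EV29, EV28 & EV30, EV28 & EV31, EV30 & EV31, EV32 & EV33, EV32 & EV34, EV33 & EV34 — 7 in total.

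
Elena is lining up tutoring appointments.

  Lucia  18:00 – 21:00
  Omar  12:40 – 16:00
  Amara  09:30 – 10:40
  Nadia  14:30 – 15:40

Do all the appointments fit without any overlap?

Sorted by start: Amara, Omar, Nadia, Lucia.
Omar starts after Amara ends, so nothing later overlaps Amara either.
Nadia starts before Omar ends → Omar and Nadia overlap.
That's a conflict, so the schedule is not conflict-free.

No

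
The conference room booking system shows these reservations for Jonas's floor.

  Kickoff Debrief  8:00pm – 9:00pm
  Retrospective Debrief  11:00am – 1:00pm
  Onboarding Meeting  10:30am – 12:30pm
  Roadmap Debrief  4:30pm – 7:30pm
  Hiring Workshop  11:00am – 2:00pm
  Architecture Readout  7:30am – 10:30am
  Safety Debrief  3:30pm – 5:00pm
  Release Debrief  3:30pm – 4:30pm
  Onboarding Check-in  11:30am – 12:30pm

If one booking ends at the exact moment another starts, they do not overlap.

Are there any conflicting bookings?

Sorted by start: Architecture Readout, Onboarding Meeting, Hiring Workshop, Retrospective Debrief, Onboarding Check-in, Release Debrief, Safety Debrief, Roadmap Debrief, Kickoff Debrief.
Onboarding Meeting starts exactly when Architecture Readout ends (back-to-back, no overlap); Architecture Readout is clear from here.
Hiring Workshop starts before Onboarding Meeting ends → Onboarding Meeting and Hiring Workshop overlap.
That's a conflict, so the schedule is not conflict-free.

Yes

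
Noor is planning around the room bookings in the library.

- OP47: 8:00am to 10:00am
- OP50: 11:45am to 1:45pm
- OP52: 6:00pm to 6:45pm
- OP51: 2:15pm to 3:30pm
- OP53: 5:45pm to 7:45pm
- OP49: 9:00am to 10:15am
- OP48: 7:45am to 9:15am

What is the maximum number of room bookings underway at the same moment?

3

Sweep the timeline, counting +1 at each start and −1 at each end (ends before starts at a tie):
7:45am start OP48 → 1
8:00am start OP47 → 2
9:00am start OP49 → 3
9:15am end OP48 → 2
10:00am end OP47 → 1
10:15am end OP49 → 0
11:45am start OP50 → 1
1:45pm end OP50 → 0
2:15pm start OP51 → 1
3:30pm end OP51 → 0
5:45pm start OP53 → 1
6:00pm start OP52 → 2
6:45pm end OP52 → 1
7:45pm end OP53 → 0
Peak is 3, at 9:00am (OP47, OP48, OP49).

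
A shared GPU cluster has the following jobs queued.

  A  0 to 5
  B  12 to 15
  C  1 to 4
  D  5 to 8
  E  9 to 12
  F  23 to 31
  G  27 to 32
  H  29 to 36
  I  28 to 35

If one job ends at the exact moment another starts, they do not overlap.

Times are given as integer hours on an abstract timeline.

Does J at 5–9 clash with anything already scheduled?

A: ends 5 at or before J starts 5 → clear.
C: ends 4 at or before J starts 5 → clear.
D: starts 5 before J ends 9, and ends 8 after J starts 5 → overlap.
E: starts 9 at or after J ends 9 → clear.
B: starts 12 at or after J ends 9 → clear.
F: starts 23 at or after J ends 9 → clear.
G: starts 27 at or after J ends 9 → clear.
I: starts 28 at or after J ends 9 → clear.
H: starts 29 at or after J ends 9 → clear.
J overlaps D.

Yes — it overlaps D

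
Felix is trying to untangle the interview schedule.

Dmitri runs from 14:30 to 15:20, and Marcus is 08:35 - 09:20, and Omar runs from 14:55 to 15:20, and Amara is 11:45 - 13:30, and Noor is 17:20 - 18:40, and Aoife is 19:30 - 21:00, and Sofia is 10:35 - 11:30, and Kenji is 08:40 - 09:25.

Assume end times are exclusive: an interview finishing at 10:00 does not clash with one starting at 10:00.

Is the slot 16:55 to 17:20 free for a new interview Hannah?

Yes — the slot is free

Marcus: ends 09:20 at or before Hannah starts 16:55 → clear.
Kenji: ends 09:25 at or before Hannah starts 16:55 → clear.
Sofia: ends 11:30 at or before Hannah starts 16:55 → clear.
Amara: ends 13:30 at or before Hannah starts 16:55 → clear.
Dmitri: ends 15:20 at or before Hannah starts 16:55 → clear.
Omar: ends 15:20 at or before Hannah starts 16:55 → clear.
Noor: starts 17:20 at or after Hannah ends 17:20 → clear.
Aoife: starts 19:30 at or after Hannah ends 17:20 → clear.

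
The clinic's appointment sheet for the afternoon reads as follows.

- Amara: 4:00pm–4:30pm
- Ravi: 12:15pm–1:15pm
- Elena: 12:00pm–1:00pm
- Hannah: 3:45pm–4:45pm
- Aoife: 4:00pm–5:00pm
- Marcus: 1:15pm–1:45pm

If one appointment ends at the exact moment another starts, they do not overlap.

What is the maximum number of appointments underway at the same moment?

Sort all start/end points and keep a running count:
12:00pm start Elena → 1
12:15pm start Ravi → 2
1:00pm end Elena → 1
1:15pm end Ravi → 0
1:15pm start Marcus → 1
1:45pm end Marcus → 0
3:45pm start Hannah → 1
4:00pm start Amara → 2
4:00pm start Aoife → 3
4:30pm end Amara → 2
4:45pm end Hannah → 1
5:00pm end Aoife → 0
Peak is 3, at 4:00pm (Amara, Aoife, Hannah).

3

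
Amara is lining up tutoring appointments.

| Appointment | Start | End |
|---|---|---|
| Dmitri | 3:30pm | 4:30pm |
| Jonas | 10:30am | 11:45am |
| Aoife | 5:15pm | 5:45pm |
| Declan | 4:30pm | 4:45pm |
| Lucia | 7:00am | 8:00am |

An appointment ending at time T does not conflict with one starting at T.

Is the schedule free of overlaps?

Sorted by start: Lucia, Jonas, Dmitri, Declan, Aoife.
Jonas starts after Lucia ends — done with Lucia.
Dmitri starts after Jonas ends — done with Jonas.
Declan starts exactly when Dmitri ends (back-to-back, no overlap) — done with Dmitri.
Aoife starts after Declan ends.
Every pair is clear; the schedule has no overlaps.

Yes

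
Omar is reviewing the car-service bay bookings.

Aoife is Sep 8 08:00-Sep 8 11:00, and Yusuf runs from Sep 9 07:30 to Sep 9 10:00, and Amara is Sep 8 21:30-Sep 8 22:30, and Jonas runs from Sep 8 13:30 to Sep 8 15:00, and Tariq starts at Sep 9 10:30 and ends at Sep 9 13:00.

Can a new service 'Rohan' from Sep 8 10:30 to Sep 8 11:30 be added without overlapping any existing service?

No — it overlaps Aoife

Aoife: starts Sep 8 08:00 before Rohan ends Sep 8 11:30, and ends Sep 8 11:00 after Rohan starts Sep 8 10:30 → overlap.
Jonas: starts Sep 8 13:30 at or after Rohan ends Sep 8 11:30 → clear.
Amara: starts Sep 8 21:30 at or after Rohan ends Sep 8 11:30 → clear.
Yusuf: starts Sep 9 07:30 at or after Rohan ends Sep 8 11:30 → clear.
Tariq: starts Sep 9 10:30 at or after Rohan ends Sep 8 11:30 → clear.
Rohan overlaps Aoife.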